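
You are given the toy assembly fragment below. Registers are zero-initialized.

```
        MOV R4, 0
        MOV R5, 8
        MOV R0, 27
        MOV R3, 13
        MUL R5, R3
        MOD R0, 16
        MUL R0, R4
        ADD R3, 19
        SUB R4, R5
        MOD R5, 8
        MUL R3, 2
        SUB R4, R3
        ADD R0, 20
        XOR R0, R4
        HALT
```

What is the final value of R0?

-180

R4=0
R5=8
R0=27
R3=13
R5=8*13=104
R0=27%16=11
R0=11*0=0
R3=13+19=32
R4=0-104=-104
R5=104%8=0
R3=32*2=64
R4=(-104)-64=-168
R0=0+20=20
R0=20^(-168)=-180
halt.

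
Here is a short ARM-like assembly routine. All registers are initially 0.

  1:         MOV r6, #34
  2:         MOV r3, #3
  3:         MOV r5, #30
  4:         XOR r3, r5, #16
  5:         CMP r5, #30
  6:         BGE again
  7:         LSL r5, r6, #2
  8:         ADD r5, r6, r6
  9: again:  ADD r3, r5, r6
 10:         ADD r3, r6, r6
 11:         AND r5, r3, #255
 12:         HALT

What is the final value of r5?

after MOV r6, #34: r6=34
after MOV r3, #3: r3=3
after MOV r5, #30: r5=30
after XOR r3, r5, #16: r3=30^16=14
CMP r5, #30  (cmp 30,30)
BGE again: taken
after ADD r3, r5, r6: r3=30+34=64
after ADD r3, r6, r6: r3=34+34=68
after AND r5, r3, #255: r5=68&255=68
halt.

68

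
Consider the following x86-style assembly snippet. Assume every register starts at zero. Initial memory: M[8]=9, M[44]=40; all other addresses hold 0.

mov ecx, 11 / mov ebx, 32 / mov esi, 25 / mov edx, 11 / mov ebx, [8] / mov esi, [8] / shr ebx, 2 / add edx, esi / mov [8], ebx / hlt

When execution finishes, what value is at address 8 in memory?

2

after mov ecx, 11: ecx=11
after mov ebx, 32: ebx=32
after mov esi, 25: esi=25
after mov edx, 11: edx=11
after mov ebx, [8]: ebx=M[8]=9
after mov esi, [8]: esi=M[8]=9
after shr ebx, 2: ebx=9>>2=2
after add edx, esi: edx=11+9=20
mov [8], ebx → M[8]=2
halt.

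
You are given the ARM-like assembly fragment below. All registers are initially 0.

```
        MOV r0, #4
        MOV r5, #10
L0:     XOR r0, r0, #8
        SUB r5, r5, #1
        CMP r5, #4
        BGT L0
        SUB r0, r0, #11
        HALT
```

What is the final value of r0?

after MOV r0, #4: r0=4
after MOV r5, #10: r5=10
after XOR r0, r0, #8: r0=4^8=12
after SUB r5, r5, #1: r5=10-1=9
CMP r5, #4  (cmp 9,4)
BGT L0: taken
after XOR r0, r0, #8: r0=12^8=4
after SUB r5, r5, #1: r5=9-1=8
CMP r5, #4  (cmp 8,4)
BGT L0: taken
after XOR r0, r0, #8: r0=4^8=12
after SUB r5, r5, #1: r5=8-1=7
CMP r5, #4  (cmp 7,4)
BGT L0: taken
after XOR r0, r0, #8: r0=12^8=4
after SUB r5, r5, #1: r5=7-1=6
CMP r5, #4  (cmp 6,4)
BGT L0: taken
after XOR r0, r0, #8: r0=4^8=12
after SUB r5, r5, #1: r5=6-1=5
CMP r5, #4  (cmp 5,4)
BGT L0: taken
after XOR r0, r0, #8: r0=12^8=4
after SUB r5, r5, #1: r5=5-1=4
CMP r5, #4  (cmp 4,4)
BGT L0: not taken
after SUB r0, r0, #11: r0=4-11=-7
halt.

-7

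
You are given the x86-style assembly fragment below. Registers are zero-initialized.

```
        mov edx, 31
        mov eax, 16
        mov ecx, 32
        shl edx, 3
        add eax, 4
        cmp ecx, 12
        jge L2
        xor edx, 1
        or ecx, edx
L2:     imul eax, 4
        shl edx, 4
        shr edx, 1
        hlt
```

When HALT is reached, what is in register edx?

1984

mov edx, 31 → edx=31
mov eax, 16 → eax=16
mov ecx, 32 → ecx=32
shl edx, 3 → edx=31<<3=248
add eax, 4 → eax=16+4=20
cmp ecx, 12  (cmp 32,12)
jge L2: taken
imul eax, 4 → eax=20*4=80
shl edx, 4 → edx=248<<4=3968
shr edx, 1 → edx=3968>>1=1984
halt.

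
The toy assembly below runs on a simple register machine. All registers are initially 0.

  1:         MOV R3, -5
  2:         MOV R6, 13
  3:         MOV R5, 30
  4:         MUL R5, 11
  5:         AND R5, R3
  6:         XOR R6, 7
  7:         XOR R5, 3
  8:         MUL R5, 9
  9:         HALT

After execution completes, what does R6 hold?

MOV R3, -5 → R3=-5
MOV R6, 13 → R6=13
MOV R5, 30 → R5=30
MUL R5, 11 → R5=30*11=330
AND R5, R3 → R5=330&(-5)=330
XOR R6, 7 → R6=13^7=10
XOR R5, 3 → R5=330^3=329
MUL R5, 9 → R5=329*9=2961
halt.

10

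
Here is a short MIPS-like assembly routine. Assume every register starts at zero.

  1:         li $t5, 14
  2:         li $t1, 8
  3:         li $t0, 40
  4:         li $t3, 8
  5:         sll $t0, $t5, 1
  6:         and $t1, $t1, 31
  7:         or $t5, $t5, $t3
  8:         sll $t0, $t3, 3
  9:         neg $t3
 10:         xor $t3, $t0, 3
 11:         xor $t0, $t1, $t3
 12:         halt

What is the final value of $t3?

after li $t5, 14: $t5=14
after li $t1, 8: $t1=8
after li $t0, 40: $t0=40
after li $t3, 8: $t3=8
after sll $t0, $t5, 1: $t0=14<<1=28
after and $t1, $t1, 31: $t1=8&31=8
after or $t5, $t5, $t3: $t5=14|8=14
after sll $t0, $t3, 3: $t0=8<<3=64
after neg $t3: $t3=-(8)=-8
after xor $t3, $t0, 3: $t3=64^3=67
after xor $t0, $t1, $t3: $t0=8^67=75
halt.

67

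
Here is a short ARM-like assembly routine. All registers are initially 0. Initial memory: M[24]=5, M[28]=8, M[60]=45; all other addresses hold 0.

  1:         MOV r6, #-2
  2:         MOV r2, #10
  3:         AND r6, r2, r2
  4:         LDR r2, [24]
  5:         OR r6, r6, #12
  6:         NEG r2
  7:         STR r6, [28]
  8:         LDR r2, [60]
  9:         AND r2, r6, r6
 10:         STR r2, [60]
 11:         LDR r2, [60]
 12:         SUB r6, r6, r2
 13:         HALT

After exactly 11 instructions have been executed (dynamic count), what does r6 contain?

MOV r6, #-2 → r6=-2
MOV r2, #10 → r2=10
AND r6, r2, r2 → r6=10&10=10
LDR r2, [24] → r2=M[24]=5
OR r6, r6, #12 → r6=10|12=14
NEG r2 → r2=-(5)=-5
STR r6, [28] → M[28]=14
LDR r2, [60] → r2=M[60]=45
AND r2, r6, r6 → r2=14&14=14
STR r2, [60] → M[60]=14
LDR r2, [60] → r2=M[60]=14
After step 11: r6 = 14.

14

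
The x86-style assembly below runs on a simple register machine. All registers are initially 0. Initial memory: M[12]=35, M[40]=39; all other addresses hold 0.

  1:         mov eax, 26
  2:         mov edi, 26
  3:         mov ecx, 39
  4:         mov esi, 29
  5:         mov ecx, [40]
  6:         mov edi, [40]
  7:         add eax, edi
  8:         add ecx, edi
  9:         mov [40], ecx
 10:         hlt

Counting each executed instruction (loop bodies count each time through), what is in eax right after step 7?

eax=26
edi=26
ecx=39
esi=29
ecx=M[40]=39
edi=M[40]=39
eax=26+39=65
After step 7: eax = 65.

65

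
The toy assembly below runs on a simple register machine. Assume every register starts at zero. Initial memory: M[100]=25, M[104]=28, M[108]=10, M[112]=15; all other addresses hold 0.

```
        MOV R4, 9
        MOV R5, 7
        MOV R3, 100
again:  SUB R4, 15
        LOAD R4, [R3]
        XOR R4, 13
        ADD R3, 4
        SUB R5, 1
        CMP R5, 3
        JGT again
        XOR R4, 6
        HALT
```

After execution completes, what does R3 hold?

R4=9
R5=7
R3=100
R4=9-15=-6
R4=M[100]=25
R4=25^13=20
R3=100+4=104
R5=7-1=6
CMP R5, 3  (cmp 6,3)
JGT again: taken
R4=20-15=5
R4=M[104]=28
R4=28^13=17
R3=104+4=108
R5=6-1=5
CMP R5, 3  (cmp 5,3)
JGT again: taken
R4=17-15=2
R4=M[108]=10
R4=10^13=7
R3=108+4=112
R5=5-1=4
CMP R5, 3  (cmp 4,3)
JGT again: taken
R4=7-15=-8
R4=M[112]=15
R4=15^13=2
R3=112+4=116
R5=4-1=3
CMP R5, 3  (cmp 3,3)
JGT again: not taken
R4=2^6=4
halt.

116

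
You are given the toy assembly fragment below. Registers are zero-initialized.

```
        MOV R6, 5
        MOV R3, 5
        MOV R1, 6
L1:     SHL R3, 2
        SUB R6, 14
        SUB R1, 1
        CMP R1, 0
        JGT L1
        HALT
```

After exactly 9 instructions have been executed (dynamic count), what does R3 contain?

80

MOV R6, 5 → R6=5
MOV R3, 5 → R3=5
MOV R1, 6 → R1=6
SHL R3, 2 → R3=5<<2=20
SUB R6, 14 → R6=5-14=-9
SUB R1, 1 → R1=6-1=5
CMP R1, 0  (cmp 5,0)
JGT L1: taken
SHL R3, 2 → R3=20<<2=80
After step 9: R3 = 80.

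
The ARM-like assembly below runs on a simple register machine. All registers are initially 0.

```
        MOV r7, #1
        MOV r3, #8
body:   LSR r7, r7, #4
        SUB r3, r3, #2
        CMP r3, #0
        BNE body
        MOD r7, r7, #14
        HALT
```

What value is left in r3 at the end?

0

after MOV r7, #1: r7=1
after MOV r3, #8: r3=8
after LSR r7, r7, #4: r7=1>>4=0
after SUB r3, r3, #2: r3=8-2=6
CMP r3, #0  (cmp 6,0)
BNE body: taken
after LSR r7, r7, #4: r7=0>>4=0
after SUB r3, r3, #2: r3=6-2=4
CMP r3, #0  (cmp 4,0)
BNE body: taken
after LSR r7, r7, #4: r7=0>>4=0
after SUB r3, r3, #2: r3=4-2=2
CMP r3, #0  (cmp 2,0)
BNE body: taken
after LSR r7, r7, #4: r7=0>>4=0
after SUB r3, r3, #2: r3=2-2=0
CMP r3, #0  (cmp 0,0)
BNE body: not taken
after MOD r7, r7, #14: r7=0%14=0
halt.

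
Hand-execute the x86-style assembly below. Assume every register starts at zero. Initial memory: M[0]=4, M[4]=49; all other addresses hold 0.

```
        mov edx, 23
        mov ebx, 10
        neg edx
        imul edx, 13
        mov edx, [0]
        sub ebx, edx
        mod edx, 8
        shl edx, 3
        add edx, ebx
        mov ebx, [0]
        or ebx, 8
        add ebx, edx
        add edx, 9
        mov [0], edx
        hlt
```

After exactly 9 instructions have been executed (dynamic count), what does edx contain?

38

mov edx, 23 → edx=23
mov ebx, 10 → ebx=10
neg edx → edx=-(23)=-23
imul edx, 13 → edx=(-23)*13=-299
mov edx, [0] → edx=M[0]=4
sub ebx, edx → ebx=10-4=6
mod edx, 8 → edx=4%8=4
shl edx, 3 → edx=4<<3=32
add edx, ebx → edx=32+6=38
After step 9: edx = 38.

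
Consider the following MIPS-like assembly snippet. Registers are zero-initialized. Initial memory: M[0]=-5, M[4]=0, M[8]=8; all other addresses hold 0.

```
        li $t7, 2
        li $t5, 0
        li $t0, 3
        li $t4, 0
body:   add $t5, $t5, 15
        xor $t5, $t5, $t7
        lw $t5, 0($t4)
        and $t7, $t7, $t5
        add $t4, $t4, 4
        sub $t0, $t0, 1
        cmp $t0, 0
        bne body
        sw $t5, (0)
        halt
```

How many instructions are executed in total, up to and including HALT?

30

after li $t7, 2: $t7=2
after li $t5, 0: $t5=0
after li $t0, 3: $t0=3
after li $t4, 0: $t4=0
after add $t5, $t5, 15: $t5=0+15=15
after xor $t5, $t5, $t7: $t5=15^2=13
after lw $t5, 0($t4): $t5=M[0]=-5
after and $t7, $t7, $t5: $t7=2&(-5)=2
after add $t4, $t4, 4: $t4=0+4=4
after sub $t0, $t0, 1: $t0=3-1=2
cmp $t0, 0  (cmp 2,0)
bne body: taken
after add $t5, $t5, 15: $t5=(-5)+15=10
after xor $t5, $t5, $t7: $t5=10^2=8
after lw $t5, 0($t4): $t5=M[4]=0
after and $t7, $t7, $t5: $t7=2&0=0
after add $t4, $t4, 4: $t4=4+4=8
after sub $t0, $t0, 1: $t0=2-1=1
cmp $t0, 0  (cmp 1,0)
bne body: taken
after add $t5, $t5, 15: $t5=0+15=15
after xor $t5, $t5, $t7: $t5=15^0=15
after lw $t5, 0($t4): $t5=M[8]=8
after and $t7, $t7, $t5: $t7=0&8=0
after add $t4, $t4, 4: $t4=8+4=12
after sub $t0, $t0, 1: $t0=1-1=0
cmp $t0, 0  (cmp 0,0)
bne body: not taken
sw $t5, (0) → M[0]=8
halt.
Total executed instructions: 30.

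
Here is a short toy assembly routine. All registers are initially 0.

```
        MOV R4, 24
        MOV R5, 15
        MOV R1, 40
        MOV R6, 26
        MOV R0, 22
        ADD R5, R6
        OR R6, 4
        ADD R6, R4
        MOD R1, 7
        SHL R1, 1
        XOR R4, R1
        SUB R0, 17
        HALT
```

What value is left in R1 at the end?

R4=24
R5=15
R1=40
R6=26
R0=22
R5=15+26=41
R6=26|4=30
R6=30+24=54
R1=40%7=5
R1=5<<1=10
R4=24^10=18
R0=22-17=5
halt.

10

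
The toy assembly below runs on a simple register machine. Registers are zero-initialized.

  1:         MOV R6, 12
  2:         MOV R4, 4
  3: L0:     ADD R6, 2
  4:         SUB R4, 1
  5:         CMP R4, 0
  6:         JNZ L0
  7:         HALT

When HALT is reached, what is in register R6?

20

MOV R6, 12 → R6=12
MOV R4, 4 → R4=4
ADD R6, 2 → R6=12+2=14
SUB R4, 1 → R4=4-1=3
CMP R4, 0  (cmp 3,0)
JNZ L0: taken
ADD R6, 2 → R6=14+2=16
SUB R4, 1 → R4=3-1=2
CMP R4, 0  (cmp 2,0)
JNZ L0: taken
ADD R6, 2 → R6=16+2=18
SUB R4, 1 → R4=2-1=1
CMP R4, 0  (cmp 1,0)
JNZ L0: taken
ADD R6, 2 → R6=18+2=20
SUB R4, 1 → R4=1-1=0
CMP R4, 0  (cmp 0,0)
JNZ L0: not taken
halt.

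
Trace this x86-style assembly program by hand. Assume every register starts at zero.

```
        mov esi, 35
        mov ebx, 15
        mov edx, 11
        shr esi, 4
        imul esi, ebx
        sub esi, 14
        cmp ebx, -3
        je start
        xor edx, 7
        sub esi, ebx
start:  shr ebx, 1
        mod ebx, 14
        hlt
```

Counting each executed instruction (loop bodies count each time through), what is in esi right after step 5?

30

esi=35
ebx=15
edx=11
esi=35>>4=2
esi=2*15=30
After step 5: esi = 30.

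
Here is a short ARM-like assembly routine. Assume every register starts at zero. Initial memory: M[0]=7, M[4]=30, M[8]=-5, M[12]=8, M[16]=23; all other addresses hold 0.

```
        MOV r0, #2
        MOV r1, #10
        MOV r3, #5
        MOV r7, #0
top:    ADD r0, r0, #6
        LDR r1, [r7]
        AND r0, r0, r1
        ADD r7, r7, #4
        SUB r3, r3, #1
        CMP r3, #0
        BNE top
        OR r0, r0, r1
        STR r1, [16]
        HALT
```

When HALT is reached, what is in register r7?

after MOV r0, #2: r0=2
after MOV r1, #10: r1=10
after MOV r3, #5: r3=5
after MOV r7, #0: r7=0
after ADD r0, r0, #6: r0=2+6=8
after LDR r1, [r7]: r1=M[0]=7
after AND r0, r0, r1: r0=8&7=0
after ADD r7, r7, #4: r7=0+4=4
after SUB r3, r3, #1: r3=5-1=4
CMP r3, #0  (cmp 4,0)
BNE top: taken
after ADD r0, r0, #6: r0=0+6=6
after LDR r1, [r7]: r1=M[4]=30
after AND r0, r0, r1: r0=6&30=6
after ADD r7, r7, #4: r7=4+4=8
after SUB r3, r3, #1: r3=4-1=3
CMP r3, #0  (cmp 3,0)
BNE top: taken
after ADD r0, r0, #6: r0=6+6=12
after LDR r1, [r7]: r1=M[8]=-5
after AND r0, r0, r1: r0=12&(-5)=8
after ADD r7, r7, #4: r7=8+4=12
after SUB r3, r3, #1: r3=3-1=2
CMP r3, #0  (cmp 2,0)
BNE top: taken
after ADD r0, r0, #6: r0=8+6=14
after LDR r1, [r7]: r1=M[12]=8
after AND r0, r0, r1: r0=14&8=8
after ADD r7, r7, #4: r7=12+4=16
after SUB r3, r3, #1: r3=2-1=1
CMP r3, #0  (cmp 1,0)
BNE top: taken
after ADD r0, r0, #6: r0=8+6=14
after LDR r1, [r7]: r1=M[16]=23
after AND r0, r0, r1: r0=14&23=6
after ADD r7, r7, #4: r7=16+4=20
after SUB r3, r3, #1: r3=1-1=0
CMP r3, #0  (cmp 0,0)
BNE top: not taken
after OR r0, r0, r1: r0=6|23=23
STR r1, [16] → M[16]=23
halt.

20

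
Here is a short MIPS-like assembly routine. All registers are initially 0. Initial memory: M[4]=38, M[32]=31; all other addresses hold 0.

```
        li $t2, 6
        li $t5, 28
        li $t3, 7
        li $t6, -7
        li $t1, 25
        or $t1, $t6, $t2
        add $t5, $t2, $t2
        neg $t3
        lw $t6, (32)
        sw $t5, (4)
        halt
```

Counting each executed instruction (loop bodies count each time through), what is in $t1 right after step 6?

-1

$t2=6
$t5=28
$t3=7
$t6=-7
$t1=25
$t1=(-7)|6=-1
After step 6: $t1 = -1.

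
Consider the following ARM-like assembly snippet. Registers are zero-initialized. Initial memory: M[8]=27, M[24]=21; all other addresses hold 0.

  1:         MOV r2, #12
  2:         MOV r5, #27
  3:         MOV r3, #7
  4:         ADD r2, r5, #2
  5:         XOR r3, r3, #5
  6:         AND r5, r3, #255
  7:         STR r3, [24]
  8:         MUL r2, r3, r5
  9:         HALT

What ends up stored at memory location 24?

MOV r2, #12 → r2=12
MOV r5, #27 → r5=27
MOV r3, #7 → r3=7
ADD r2, r5, #2 → r2=27+2=29
XOR r3, r3, #5 → r3=7^5=2
AND r5, r3, #255 → r5=2&255=2
STR r3, [24] → M[24]=2
MUL r2, r3, r5 → r2=2*2=4
halt.

2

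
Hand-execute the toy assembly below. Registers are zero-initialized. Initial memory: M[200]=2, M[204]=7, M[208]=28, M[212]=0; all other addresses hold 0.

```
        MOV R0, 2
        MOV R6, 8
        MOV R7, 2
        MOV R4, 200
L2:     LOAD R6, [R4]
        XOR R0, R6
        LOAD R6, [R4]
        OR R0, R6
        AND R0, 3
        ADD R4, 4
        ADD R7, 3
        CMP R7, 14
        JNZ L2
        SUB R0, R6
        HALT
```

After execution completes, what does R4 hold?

MOV R0, 2 → R0=2
MOV R6, 8 → R6=8
MOV R7, 2 → R7=2
MOV R4, 200 → R4=200
LOAD R6, [R4] → R6=M[200]=2
XOR R0, R6 → R0=2^2=0
LOAD R6, [R4] → R6=M[200]=2
OR R0, R6 → R0=0|2=2
AND R0, 3 → R0=2&3=2
ADD R4, 4 → R4=200+4=204
ADD R7, 3 → R7=2+3=5
CMP R7, 14  (cmp 5,14)
JNZ L2: taken
LOAD R6, [R4] → R6=M[204]=7
XOR R0, R6 → R0=2^7=5
LOAD R6, [R4] → R6=M[204]=7
OR R0, R6 → R0=5|7=7
AND R0, 3 → R0=7&3=3
ADD R4, 4 → R4=204+4=208
ADD R7, 3 → R7=5+3=8
CMP R7, 14  (cmp 8,14)
JNZ L2: taken
LOAD R6, [R4] → R6=M[208]=28
XOR R0, R6 → R0=3^28=31
LOAD R6, [R4] → R6=M[208]=28
OR R0, R6 → R0=31|28=31
AND R0, 3 → R0=31&3=3
ADD R4, 4 → R4=208+4=212
ADD R7, 3 → R7=8+3=11
CMP R7, 14  (cmp 11,14)
JNZ L2: taken
LOAD R6, [R4] → R6=M[212]=0
XOR R0, R6 → R0=3^0=3
LOAD R6, [R4] → R6=M[212]=0
OR R0, R6 → R0=3|0=3
AND R0, 3 → R0=3&3=3
ADD R4, 4 → R4=212+4=216
ADD R7, 3 → R7=11+3=14
CMP R7, 14  (cmp 14,14)
JNZ L2: not taken
SUB R0, R6 → R0=3-0=3
halt.

216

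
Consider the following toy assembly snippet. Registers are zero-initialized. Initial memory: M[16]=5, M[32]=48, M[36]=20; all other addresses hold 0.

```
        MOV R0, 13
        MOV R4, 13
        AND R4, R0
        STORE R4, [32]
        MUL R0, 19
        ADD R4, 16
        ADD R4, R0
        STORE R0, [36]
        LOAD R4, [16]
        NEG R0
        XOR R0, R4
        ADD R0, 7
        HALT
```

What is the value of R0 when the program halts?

MOV R0, 13 → R0=13
MOV R4, 13 → R4=13
AND R4, R0 → R4=13&13=13
STORE R4, [32] → M[32]=13
MUL R0, 19 → R0=13*19=247
ADD R4, 16 → R4=13+16=29
ADD R4, R0 → R4=29+247=276
STORE R0, [36] → M[36]=247
LOAD R4, [16] → R4=M[16]=5
NEG R0 → R0=-(247)=-247
XOR R0, R4 → R0=(-247)^5=-244
ADD R0, 7 → R0=(-244)+7=-237
halt.

-237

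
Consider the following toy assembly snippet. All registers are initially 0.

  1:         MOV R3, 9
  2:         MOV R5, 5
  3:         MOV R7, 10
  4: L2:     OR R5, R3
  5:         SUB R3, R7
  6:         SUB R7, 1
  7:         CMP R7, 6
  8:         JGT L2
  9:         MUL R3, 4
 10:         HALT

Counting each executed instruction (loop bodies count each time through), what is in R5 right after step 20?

-1

R3=9
R5=5
R7=10
R5=5|9=13
R3=9-10=-1
R7=10-1=9
CMP R7, 6  (cmp 9,6)
JGT L2: taken
R5=13|(-1)=-1
R3=(-1)-9=-10
R7=9-1=8
CMP R7, 6  (cmp 8,6)
JGT L2: taken
R5=(-1)|(-10)=-1
R3=(-10)-8=-18
R7=8-1=7
CMP R7, 6  (cmp 7,6)
JGT L2: taken
R5=(-1)|(-18)=-1
R3=(-18)-7=-25
After step 20: R5 = -1.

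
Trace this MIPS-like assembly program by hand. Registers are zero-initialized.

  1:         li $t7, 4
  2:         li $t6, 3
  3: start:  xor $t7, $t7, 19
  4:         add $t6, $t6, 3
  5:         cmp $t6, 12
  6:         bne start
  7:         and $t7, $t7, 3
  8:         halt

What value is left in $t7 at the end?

3

after li $t7, 4: $t7=4
after li $t6, 3: $t6=3
after xor $t7, $t7, 19: $t7=4^19=23
after add $t6, $t6, 3: $t6=3+3=6
cmp $t6, 12  (cmp 6,12)
bne start: taken
after xor $t7, $t7, 19: $t7=23^19=4
after add $t6, $t6, 3: $t6=6+3=9
cmp $t6, 12  (cmp 9,12)
bne start: taken
after xor $t7, $t7, 19: $t7=4^19=23
after add $t6, $t6, 3: $t6=9+3=12
cmp $t6, 12  (cmp 12,12)
bne start: not taken
after and $t7, $t7, 3: $t7=23&3=3
halt.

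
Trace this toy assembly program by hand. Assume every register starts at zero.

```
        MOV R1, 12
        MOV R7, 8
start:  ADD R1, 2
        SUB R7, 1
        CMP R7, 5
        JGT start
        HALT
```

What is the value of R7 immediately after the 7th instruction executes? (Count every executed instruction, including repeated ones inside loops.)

7

MOV R1, 12 → R1=12
MOV R7, 8 → R7=8
ADD R1, 2 → R1=12+2=14
SUB R7, 1 → R7=8-1=7
CMP R7, 5  (cmp 7,5)
JGT start: taken
ADD R1, 2 → R1=14+2=16
After step 7: R7 = 7.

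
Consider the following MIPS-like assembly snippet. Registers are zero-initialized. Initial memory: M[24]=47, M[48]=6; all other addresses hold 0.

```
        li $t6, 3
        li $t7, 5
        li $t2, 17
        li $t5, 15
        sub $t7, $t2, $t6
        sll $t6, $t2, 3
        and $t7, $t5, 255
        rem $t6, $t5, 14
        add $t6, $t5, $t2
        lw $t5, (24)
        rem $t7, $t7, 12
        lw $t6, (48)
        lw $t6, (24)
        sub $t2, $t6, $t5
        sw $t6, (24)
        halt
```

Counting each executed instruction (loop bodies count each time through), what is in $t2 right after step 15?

li $t6, 3 → $t6=3
li $t7, 5 → $t7=5
li $t2, 17 → $t2=17
li $t5, 15 → $t5=15
sub $t7, $t2, $t6 → $t7=17-3=14
sll $t6, $t2, 3 → $t6=17<<3=136
and $t7, $t5, 255 → $t7=15&255=15
rem $t6, $t5, 14 → $t6=15%14=1
add $t6, $t5, $t2 → $t6=15+17=32
lw $t5, (24) → $t5=M[24]=47
rem $t7, $t7, 12 → $t7=15%12=3
lw $t6, (48) → $t6=M[48]=6
lw $t6, (24) → $t6=M[24]=47
sub $t2, $t6, $t5 → $t2=47-47=0
sw $t6, (24) → M[24]=47
After step 15: $t2 = 0.

0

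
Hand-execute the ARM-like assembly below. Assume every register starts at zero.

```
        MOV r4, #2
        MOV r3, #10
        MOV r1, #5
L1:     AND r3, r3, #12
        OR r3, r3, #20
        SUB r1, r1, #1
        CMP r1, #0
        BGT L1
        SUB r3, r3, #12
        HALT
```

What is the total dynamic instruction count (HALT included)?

30

after MOV r4, #2: r4=2
after MOV r3, #10: r3=10
after MOV r1, #5: r1=5
after AND r3, r3, #12: r3=10&12=8
after OR r3, r3, #20: r3=8|20=28
after SUB r1, r1, #1: r1=5-1=4
CMP r1, #0  (cmp 4,0)
BGT L1: taken
after AND r3, r3, #12: r3=28&12=12
after OR r3, r3, #20: r3=12|20=28
after SUB r1, r1, #1: r1=4-1=3
CMP r1, #0  (cmp 3,0)
BGT L1: taken
after AND r3, r3, #12: r3=28&12=12
after OR r3, r3, #20: r3=12|20=28
after SUB r1, r1, #1: r1=3-1=2
CMP r1, #0  (cmp 2,0)
BGT L1: taken
after AND r3, r3, #12: r3=28&12=12
after OR r3, r3, #20: r3=12|20=28
after SUB r1, r1, #1: r1=2-1=1
CMP r1, #0  (cmp 1,0)
BGT L1: taken
after AND r3, r3, #12: r3=28&12=12
after OR r3, r3, #20: r3=12|20=28
after SUB r1, r1, #1: r1=1-1=0
CMP r1, #0  (cmp 0,0)
BGT L1: not taken
after SUB r3, r3, #12: r3=28-12=16
halt.
Total executed instructions: 30.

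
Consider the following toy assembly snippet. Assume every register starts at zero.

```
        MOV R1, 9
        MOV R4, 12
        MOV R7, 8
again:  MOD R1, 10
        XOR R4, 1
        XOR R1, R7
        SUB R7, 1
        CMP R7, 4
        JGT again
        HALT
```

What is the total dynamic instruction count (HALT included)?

28

MOV R1, 9 → R1=9
MOV R4, 12 → R4=12
MOV R7, 8 → R7=8
MOD R1, 10 → R1=9%10=9
XOR R4, 1 → R4=12^1=13
XOR R1, R7 → R1=9^8=1
SUB R7, 1 → R7=8-1=7
CMP R7, 4  (cmp 7,4)
JGT again: taken
MOD R1, 10 → R1=1%10=1
XOR R4, 1 → R4=13^1=12
XOR R1, R7 → R1=1^7=6
SUB R7, 1 → R7=7-1=6
CMP R7, 4  (cmp 6,4)
JGT again: taken
MOD R1, 10 → R1=6%10=6
XOR R4, 1 → R4=12^1=13
XOR R1, R7 → R1=6^6=0
SUB R7, 1 → R7=6-1=5
CMP R7, 4  (cmp 5,4)
JGT again: taken
MOD R1, 10 → R1=0%10=0
XOR R4, 1 → R4=13^1=12
XOR R1, R7 → R1=0^5=5
SUB R7, 1 → R7=5-1=4
CMP R7, 4  (cmp 4,4)
JGT again: not taken
halt.
Total executed instructions: 28.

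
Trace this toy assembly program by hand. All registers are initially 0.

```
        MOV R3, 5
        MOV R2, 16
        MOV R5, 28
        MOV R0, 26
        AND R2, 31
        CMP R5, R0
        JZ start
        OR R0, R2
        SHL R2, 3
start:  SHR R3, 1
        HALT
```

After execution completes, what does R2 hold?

R3=5
R2=16
R5=28
R0=26
R2=16&31=16
CMP R5, R0  (cmp 28,26)
JZ start: not taken
R0=26|16=26
R2=16<<3=128
R3=5>>1=2
halt.

128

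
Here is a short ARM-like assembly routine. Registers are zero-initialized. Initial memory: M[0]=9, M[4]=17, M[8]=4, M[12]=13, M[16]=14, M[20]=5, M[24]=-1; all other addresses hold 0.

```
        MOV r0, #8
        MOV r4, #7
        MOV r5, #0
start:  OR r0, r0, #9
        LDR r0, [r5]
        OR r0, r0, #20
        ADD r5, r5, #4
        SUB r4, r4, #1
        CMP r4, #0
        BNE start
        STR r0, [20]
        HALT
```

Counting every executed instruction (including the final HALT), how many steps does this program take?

r0=8
r4=7
r5=0
r0=8|9=9
r0=M[0]=9
r0=9|20=29
r5=0+4=4
r4=7-1=6
CMP r4, #0  (cmp 6,0)
BNE start: taken
r0=29|9=29
r0=M[4]=17
r0=17|20=21
r5=4+4=8
r4=6-1=5
CMP r4, #0  (cmp 5,0)
BNE start: taken
r0=21|9=29
r0=M[8]=4
r0=4|20=20
r5=8+4=12
r4=5-1=4
CMP r4, #0  (cmp 4,0)
BNE start: taken
r0=20|9=29
r0=M[12]=13
r0=13|20=29
r5=12+4=16
r4=4-1=3
CMP r4, #0  (cmp 3,0)
BNE start: taken
r0=29|9=29
r0=M[16]=14
r0=14|20=30
r5=16+4=20
r4=3-1=2
CMP r4, #0  (cmp 2,0)
BNE start: taken
r0=30|9=31
r0=M[20]=5
r0=5|20=21
r5=20+4=24
r4=2-1=1
CMP r4, #0  (cmp 1,0)
BNE start: taken
r0=21|9=29
r0=M[24]=-1
r0=(-1)|20=-1
r5=24+4=28
r4=1-1=0
CMP r4, #0  (cmp 0,0)
BNE start: not taken
STR r0, [20] → M[20]=-1
halt.
Total executed instructions: 54.

54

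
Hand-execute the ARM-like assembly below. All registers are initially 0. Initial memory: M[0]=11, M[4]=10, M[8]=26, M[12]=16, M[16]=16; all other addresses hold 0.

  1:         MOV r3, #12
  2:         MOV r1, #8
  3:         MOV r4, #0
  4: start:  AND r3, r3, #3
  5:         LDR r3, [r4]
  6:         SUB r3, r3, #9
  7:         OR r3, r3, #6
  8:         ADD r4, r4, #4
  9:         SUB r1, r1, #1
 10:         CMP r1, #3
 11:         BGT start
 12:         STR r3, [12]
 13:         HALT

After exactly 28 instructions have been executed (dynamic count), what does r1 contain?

5

MOV r3, #12 → r3=12
MOV r1, #8 → r1=8
MOV r4, #0 → r4=0
AND r3, r3, #3 → r3=12&3=0
LDR r3, [r4] → r3=M[0]=11
SUB r3, r3, #9 → r3=11-9=2
OR r3, r3, #6 → r3=2|6=6
ADD r4, r4, #4 → r4=0+4=4
SUB r1, r1, #1 → r1=8-1=7
CMP r1, #3  (cmp 7,3)
BGT start: taken
AND r3, r3, #3 → r3=6&3=2
LDR r3, [r4] → r3=M[4]=10
SUB r3, r3, #9 → r3=10-9=1
OR r3, r3, #6 → r3=1|6=7
ADD r4, r4, #4 → r4=4+4=8
SUB r1, r1, #1 → r1=7-1=6
CMP r1, #3  (cmp 6,3)
BGT start: taken
AND r3, r3, #3 → r3=7&3=3
LDR r3, [r4] → r3=M[8]=26
SUB r3, r3, #9 → r3=26-9=17
OR r3, r3, #6 → r3=17|6=23
ADD r4, r4, #4 → r4=8+4=12
SUB r1, r1, #1 → r1=6-1=5
CMP r1, #3  (cmp 5,3)
BGT start: taken
AND r3, r3, #3 → r3=23&3=3
After step 28: r1 = 5.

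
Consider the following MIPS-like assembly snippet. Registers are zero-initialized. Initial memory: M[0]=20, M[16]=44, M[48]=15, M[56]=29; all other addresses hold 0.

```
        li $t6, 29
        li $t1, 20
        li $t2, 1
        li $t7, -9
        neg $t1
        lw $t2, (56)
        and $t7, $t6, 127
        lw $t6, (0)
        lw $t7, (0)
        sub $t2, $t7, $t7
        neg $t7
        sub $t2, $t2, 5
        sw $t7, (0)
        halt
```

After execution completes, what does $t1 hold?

-20

after li $t6, 29: $t6=29
after li $t1, 20: $t1=20
after li $t2, 1: $t2=1
after li $t7, -9: $t7=-9
after neg $t1: $t1=-(20)=-20
after lw $t2, (56): $t2=M[56]=29
after and $t7, $t6, 127: $t7=29&127=29
after lw $t6, (0): $t6=M[0]=20
after lw $t7, (0): $t7=M[0]=20
after sub $t2, $t7, $t7: $t2=20-20=0
after neg $t7: $t7=-(20)=-20
after sub $t2, $t2, 5: $t2=0-5=-5
sw $t7, (0) → M[0]=-20
halt.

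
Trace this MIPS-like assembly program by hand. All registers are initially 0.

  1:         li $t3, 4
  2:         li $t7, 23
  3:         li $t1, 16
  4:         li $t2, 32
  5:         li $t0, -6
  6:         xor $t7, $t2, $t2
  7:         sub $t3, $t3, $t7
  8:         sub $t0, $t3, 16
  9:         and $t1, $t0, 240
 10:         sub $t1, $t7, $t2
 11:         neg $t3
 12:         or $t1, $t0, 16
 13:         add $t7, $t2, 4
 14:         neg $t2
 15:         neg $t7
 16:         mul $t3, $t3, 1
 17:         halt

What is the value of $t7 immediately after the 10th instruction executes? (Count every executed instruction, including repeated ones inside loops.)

0

$t3=4
$t7=23
$t1=16
$t2=32
$t0=-6
$t7=32^32=0
$t3=4-0=4
$t0=4-16=-12
$t1=(-12)&240=240
$t1=0-32=-32
After step 10: $t7 = 0.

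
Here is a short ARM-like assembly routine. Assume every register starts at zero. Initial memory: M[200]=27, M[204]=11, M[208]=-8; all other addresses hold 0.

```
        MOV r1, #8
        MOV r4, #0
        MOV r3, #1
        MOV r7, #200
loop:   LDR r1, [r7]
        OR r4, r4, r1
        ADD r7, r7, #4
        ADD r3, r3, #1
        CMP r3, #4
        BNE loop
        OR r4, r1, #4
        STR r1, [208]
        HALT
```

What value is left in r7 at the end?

after MOV r1, #8: r1=8
after MOV r4, #0: r4=0
after MOV r3, #1: r3=1
after MOV r7, #200: r7=200
after LDR r1, [r7]: r1=M[200]=27
after OR r4, r4, r1: r4=0|27=27
after ADD r7, r7, #4: r7=200+4=204
after ADD r3, r3, #1: r3=1+1=2
CMP r3, #4  (cmp 2,4)
BNE loop: taken
after LDR r1, [r7]: r1=M[204]=11
after OR r4, r4, r1: r4=27|11=27
after ADD r7, r7, #4: r7=204+4=208
after ADD r3, r3, #1: r3=2+1=3
CMP r3, #4  (cmp 3,4)
BNE loop: taken
after LDR r1, [r7]: r1=M[208]=-8
after OR r4, r4, r1: r4=27|(-8)=-5
after ADD r7, r7, #4: r7=208+4=212
after ADD r3, r3, #1: r3=3+1=4
CMP r3, #4  (cmp 4,4)
BNE loop: not taken
after OR r4, r1, #4: r4=(-8)|4=-4
STR r1, [208] → M[208]=-8
halt.

212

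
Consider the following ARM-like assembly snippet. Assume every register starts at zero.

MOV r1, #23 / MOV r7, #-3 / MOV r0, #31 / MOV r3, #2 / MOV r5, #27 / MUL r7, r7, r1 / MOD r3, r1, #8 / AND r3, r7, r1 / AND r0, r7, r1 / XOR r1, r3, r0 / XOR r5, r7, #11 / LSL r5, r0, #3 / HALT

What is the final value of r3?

r1=23
r7=-3
r0=31
r3=2
r5=27
r7=(-3)*23=-69
r3=23%8=7
r3=(-69)&23=19
r0=(-69)&23=19
r1=19^19=0
r5=(-69)^11=-80
r5=19<<3=152
halt.

19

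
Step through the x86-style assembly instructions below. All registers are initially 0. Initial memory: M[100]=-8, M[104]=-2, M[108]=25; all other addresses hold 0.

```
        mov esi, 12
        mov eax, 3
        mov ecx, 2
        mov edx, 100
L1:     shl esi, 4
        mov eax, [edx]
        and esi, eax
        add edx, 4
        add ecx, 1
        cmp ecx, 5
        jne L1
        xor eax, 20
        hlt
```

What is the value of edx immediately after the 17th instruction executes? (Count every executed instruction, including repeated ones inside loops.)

esi=12
eax=3
ecx=2
edx=100
esi=12<<4=192
eax=M[100]=-8
esi=192&(-8)=192
edx=100+4=104
ecx=2+1=3
cmp ecx, 5  (cmp 3,5)
jne L1: taken
esi=192<<4=3072
eax=M[104]=-2
esi=3072&(-2)=3072
edx=104+4=108
ecx=3+1=4
cmp ecx, 5  (cmp 4,5)
After step 17: edx = 108.

108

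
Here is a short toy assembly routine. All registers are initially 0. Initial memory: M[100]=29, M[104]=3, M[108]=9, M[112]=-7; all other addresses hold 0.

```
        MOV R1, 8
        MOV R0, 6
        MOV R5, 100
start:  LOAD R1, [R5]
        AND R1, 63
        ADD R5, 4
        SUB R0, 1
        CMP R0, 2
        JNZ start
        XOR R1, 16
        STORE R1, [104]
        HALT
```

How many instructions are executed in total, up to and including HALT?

after MOV R1, 8: R1=8
after MOV R0, 6: R0=6
after MOV R5, 100: R5=100
after LOAD R1, [R5]: R1=M[100]=29
after AND R1, 63: R1=29&63=29
after ADD R5, 4: R5=100+4=104
after SUB R0, 1: R0=6-1=5
CMP R0, 2  (cmp 5,2)
JNZ start: taken
after LOAD R1, [R5]: R1=M[104]=3
after AND R1, 63: R1=3&63=3
after ADD R5, 4: R5=104+4=108
after SUB R0, 1: R0=5-1=4
CMP R0, 2  (cmp 4,2)
JNZ start: taken
after LOAD R1, [R5]: R1=M[108]=9
after AND R1, 63: R1=9&63=9
after ADD R5, 4: R5=108+4=112
after SUB R0, 1: R0=4-1=3
CMP R0, 2  (cmp 3,2)
JNZ start: taken
after LOAD R1, [R5]: R1=M[112]=-7
after AND R1, 63: R1=(-7)&63=57
after ADD R5, 4: R5=112+4=116
after SUB R0, 1: R0=3-1=2
CMP R0, 2  (cmp 2,2)
JNZ start: not taken
after XOR R1, 16: R1=57^16=41
STORE R1, [104] → M[104]=41
halt.
Total executed instructions: 30.

30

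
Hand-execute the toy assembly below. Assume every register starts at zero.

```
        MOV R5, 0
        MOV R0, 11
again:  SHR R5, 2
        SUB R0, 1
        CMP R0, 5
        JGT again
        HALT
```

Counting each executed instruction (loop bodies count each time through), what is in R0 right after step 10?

9

after MOV R5, 0: R5=0
after MOV R0, 11: R0=11
after SHR R5, 2: R5=0>>2=0
after SUB R0, 1: R0=11-1=10
CMP R0, 5  (cmp 10,5)
JGT again: taken
after SHR R5, 2: R5=0>>2=0
after SUB R0, 1: R0=10-1=9
CMP R0, 5  (cmp 9,5)
JGT again: taken
After step 10: R0 = 9.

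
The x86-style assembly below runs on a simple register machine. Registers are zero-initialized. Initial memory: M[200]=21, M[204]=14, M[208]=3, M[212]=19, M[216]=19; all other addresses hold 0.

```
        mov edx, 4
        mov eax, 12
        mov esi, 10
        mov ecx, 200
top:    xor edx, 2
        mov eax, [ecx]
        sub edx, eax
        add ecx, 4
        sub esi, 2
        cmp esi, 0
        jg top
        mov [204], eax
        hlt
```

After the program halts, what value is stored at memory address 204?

19

edx=4
eax=12
esi=10
ecx=200
edx=4^2=6
eax=M[200]=21
edx=6-21=-15
ecx=200+4=204
esi=10-2=8
cmp esi, 0  (cmp 8,0)
jg top: taken
edx=(-15)^2=-13
eax=M[204]=14
edx=(-13)-14=-27
ecx=204+4=208
esi=8-2=6
cmp esi, 0  (cmp 6,0)
jg top: taken
edx=(-27)^2=-25
eax=M[208]=3
edx=(-25)-3=-28
ecx=208+4=212
esi=6-2=4
cmp esi, 0  (cmp 4,0)
jg top: taken
edx=(-28)^2=-26
eax=M[212]=19
edx=(-26)-19=-45
ecx=212+4=216
esi=4-2=2
cmp esi, 0  (cmp 2,0)
jg top: taken
edx=(-45)^2=-47
eax=M[216]=19
edx=(-47)-19=-66
ecx=216+4=220
esi=2-2=0
cmp esi, 0  (cmp 0,0)
jg top: not taken
mov [204], eax → M[204]=19
halt.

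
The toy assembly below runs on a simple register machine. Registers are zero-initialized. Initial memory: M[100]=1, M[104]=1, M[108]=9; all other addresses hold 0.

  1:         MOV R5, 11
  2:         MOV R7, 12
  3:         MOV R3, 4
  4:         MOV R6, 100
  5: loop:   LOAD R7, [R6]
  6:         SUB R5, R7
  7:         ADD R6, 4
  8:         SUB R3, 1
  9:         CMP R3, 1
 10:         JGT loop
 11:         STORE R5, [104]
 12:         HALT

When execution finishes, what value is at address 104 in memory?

MOV R5, 11 → R5=11
MOV R7, 12 → R7=12
MOV R3, 4 → R3=4
MOV R6, 100 → R6=100
LOAD R7, [R6] → R7=M[100]=1
SUB R5, R7 → R5=11-1=10
ADD R6, 4 → R6=100+4=104
SUB R3, 1 → R3=4-1=3
CMP R3, 1  (cmp 3,1)
JGT loop: taken
LOAD R7, [R6] → R7=M[104]=1
SUB R5, R7 → R5=10-1=9
ADD R6, 4 → R6=104+4=108
SUB R3, 1 → R3=3-1=2
CMP R3, 1  (cmp 2,1)
JGT loop: taken
LOAD R7, [R6] → R7=M[108]=9
SUB R5, R7 → R5=9-9=0
ADD R6, 4 → R6=108+4=112
SUB R3, 1 → R3=2-1=1
CMP R3, 1  (cmp 1,1)
JGT loop: not taken
STORE R5, [104] → M[104]=0
halt.

0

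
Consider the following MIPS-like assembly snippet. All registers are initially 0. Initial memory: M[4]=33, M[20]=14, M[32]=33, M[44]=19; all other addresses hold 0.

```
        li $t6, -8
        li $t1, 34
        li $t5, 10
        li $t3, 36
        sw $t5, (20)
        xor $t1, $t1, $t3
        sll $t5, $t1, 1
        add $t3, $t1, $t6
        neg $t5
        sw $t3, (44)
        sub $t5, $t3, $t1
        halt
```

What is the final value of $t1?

6

after li $t6, -8: $t6=-8
after li $t1, 34: $t1=34
after li $t5, 10: $t5=10
after li $t3, 36: $t3=36
sw $t5, (20) → M[20]=10
after xor $t1, $t1, $t3: $t1=34^36=6
after sll $t5, $t1, 1: $t5=6<<1=12
after add $t3, $t1, $t6: $t3=6+(-8)=-2
after neg $t5: $t5=-(12)=-12
sw $t3, (44) → M[44]=-2
after sub $t5, $t3, $t1: $t5=(-2)-6=-8
halt.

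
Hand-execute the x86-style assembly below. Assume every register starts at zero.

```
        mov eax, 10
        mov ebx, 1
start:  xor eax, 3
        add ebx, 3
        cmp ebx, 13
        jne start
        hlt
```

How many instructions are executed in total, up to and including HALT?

after mov eax, 10: eax=10
after mov ebx, 1: ebx=1
after xor eax, 3: eax=10^3=9
after add ebx, 3: ebx=1+3=4
cmp ebx, 13  (cmp 4,13)
jne start: taken
after xor eax, 3: eax=9^3=10
after add ebx, 3: ebx=4+3=7
cmp ebx, 13  (cmp 7,13)
jne start: taken
after xor eax, 3: eax=10^3=9
after add ebx, 3: ebx=7+3=10
cmp ebx, 13  (cmp 10,13)
jne start: taken
after xor eax, 3: eax=9^3=10
after add ebx, 3: ebx=10+3=13
cmp ebx, 13  (cmp 13,13)
jne start: not taken
halt.
Total executed instructions: 19.

19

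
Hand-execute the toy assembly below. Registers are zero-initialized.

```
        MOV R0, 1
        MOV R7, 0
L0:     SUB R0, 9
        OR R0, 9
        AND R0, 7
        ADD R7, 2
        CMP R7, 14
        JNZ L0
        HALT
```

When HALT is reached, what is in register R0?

1

MOV R0, 1 → R0=1
MOV R7, 0 → R7=0
SUB R0, 9 → R0=1-9=-8
OR R0, 9 → R0=(-8)|9=-7
AND R0, 7 → R0=(-7)&7=1
ADD R7, 2 → R7=0+2=2
CMP R7, 14  (cmp 2,14)
JNZ L0: taken
SUB R0, 9 → R0=1-9=-8
OR R0, 9 → R0=(-8)|9=-7
AND R0, 7 → R0=(-7)&7=1
ADD R7, 2 → R7=2+2=4
CMP R7, 14  (cmp 4,14)
JNZ L0: taken
SUB R0, 9 → R0=1-9=-8
OR R0, 9 → R0=(-8)|9=-7
AND R0, 7 → R0=(-7)&7=1
ADD R7, 2 → R7=4+2=6
CMP R7, 14  (cmp 6,14)
JNZ L0: taken
SUB R0, 9 → R0=1-9=-8
OR R0, 9 → R0=(-8)|9=-7
AND R0, 7 → R0=(-7)&7=1
ADD R7, 2 → R7=6+2=8
CMP R7, 14  (cmp 8,14)
JNZ L0: taken
SUB R0, 9 → R0=1-9=-8
OR R0, 9 → R0=(-8)|9=-7
AND R0, 7 → R0=(-7)&7=1
ADD R7, 2 → R7=8+2=10
CMP R7, 14  (cmp 10,14)
JNZ L0: taken
SUB R0, 9 → R0=1-9=-8
OR R0, 9 → R0=(-8)|9=-7
AND R0, 7 → R0=(-7)&7=1
ADD R7, 2 → R7=10+2=12
CMP R7, 14  (cmp 12,14)
JNZ L0: taken
SUB R0, 9 → R0=1-9=-8
OR R0, 9 → R0=(-8)|9=-7
AND R0, 7 → R0=(-7)&7=1
ADD R7, 2 → R7=12+2=14
CMP R7, 14  (cmp 14,14)
JNZ L0: not taken
halt.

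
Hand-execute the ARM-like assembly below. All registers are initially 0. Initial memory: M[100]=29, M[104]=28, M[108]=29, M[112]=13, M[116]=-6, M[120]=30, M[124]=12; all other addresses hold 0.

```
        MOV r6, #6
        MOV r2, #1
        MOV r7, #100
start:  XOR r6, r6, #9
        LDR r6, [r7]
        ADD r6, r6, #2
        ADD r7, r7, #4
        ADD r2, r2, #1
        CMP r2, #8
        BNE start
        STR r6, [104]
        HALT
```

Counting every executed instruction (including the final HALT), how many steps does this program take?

after MOV r6, #6: r6=6
after MOV r2, #1: r2=1
after MOV r7, #100: r7=100
after XOR r6, r6, #9: r6=6^9=15
after LDR r6, [r7]: r6=M[100]=29
after ADD r6, r6, #2: r6=29+2=31
after ADD r7, r7, #4: r7=100+4=104
after ADD r2, r2, #1: r2=1+1=2
CMP r2, #8  (cmp 2,8)
BNE start: taken
after XOR r6, r6, #9: r6=31^9=22
after LDR r6, [r7]: r6=M[104]=28
after ADD r6, r6, #2: r6=28+2=30
after ADD r7, r7, #4: r7=104+4=108
after ADD r2, r2, #1: r2=2+1=3
CMP r2, #8  (cmp 3,8)
BNE start: taken
after XOR r6, r6, #9: r6=30^9=23
after LDR r6, [r7]: r6=M[108]=29
after ADD r6, r6, #2: r6=29+2=31
after ADD r7, r7, #4: r7=108+4=112
after ADD r2, r2, #1: r2=3+1=4
CMP r2, #8  (cmp 4,8)
BNE start: taken
after XOR r6, r6, #9: r6=31^9=22
after LDR r6, [r7]: r6=M[112]=13
after ADD r6, r6, #2: r6=13+2=15
after ADD r7, r7, #4: r7=112+4=116
after ADD r2, r2, #1: r2=4+1=5
CMP r2, #8  (cmp 5,8)
BNE start: taken
after XOR r6, r6, #9: r6=15^9=6
after LDR r6, [r7]: r6=M[116]=-6
after ADD r6, r6, #2: r6=(-6)+2=-4
after ADD r7, r7, #4: r7=116+4=120
after ADD r2, r2, #1: r2=5+1=6
CMP r2, #8  (cmp 6,8)
BNE start: taken
after XOR r6, r6, #9: r6=(-4)^9=-11
after LDR r6, [r7]: r6=M[120]=30
after ADD r6, r6, #2: r6=30+2=32
after ADD r7, r7, #4: r7=120+4=124
after ADD r2, r2, #1: r2=6+1=7
CMP r2, #8  (cmp 7,8)
BNE start: taken
after XOR r6, r6, #9: r6=32^9=41
after LDR r6, [r7]: r6=M[124]=12
after ADD r6, r6, #2: r6=12+2=14
after ADD r7, r7, #4: r7=124+4=128
after ADD r2, r2, #1: r2=7+1=8
CMP r2, #8  (cmp 8,8)
BNE start: not taken
STR r6, [104] → M[104]=14
halt.
Total executed instructions: 54.

54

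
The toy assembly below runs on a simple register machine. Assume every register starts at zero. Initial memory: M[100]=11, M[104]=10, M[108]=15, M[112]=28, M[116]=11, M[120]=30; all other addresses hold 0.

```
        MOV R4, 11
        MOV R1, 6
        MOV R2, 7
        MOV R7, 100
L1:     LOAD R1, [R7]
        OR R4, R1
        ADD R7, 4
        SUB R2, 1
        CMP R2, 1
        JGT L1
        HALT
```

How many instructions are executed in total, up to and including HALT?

R4=11
R1=6
R2=7
R7=100
R1=M[100]=11
R4=11|11=11
R7=100+4=104
R2=7-1=6
CMP R2, 1  (cmp 6,1)
JGT L1: taken
R1=M[104]=10
R4=11|10=11
R7=104+4=108
R2=6-1=5
CMP R2, 1  (cmp 5,1)
JGT L1: taken
R1=M[108]=15
R4=11|15=15
R7=108+4=112
R2=5-1=4
CMP R2, 1  (cmp 4,1)
JGT L1: taken
R1=M[112]=28
R4=15|28=31
R7=112+4=116
R2=4-1=3
CMP R2, 1  (cmp 3,1)
JGT L1: taken
R1=M[116]=11
R4=31|11=31
R7=116+4=120
R2=3-1=2
CMP R2, 1  (cmp 2,1)
JGT L1: taken
R1=M[120]=30
R4=31|30=31
R7=120+4=124
R2=2-1=1
CMP R2, 1  (cmp 1,1)
JGT L1: not taken
halt.
Total executed instructions: 41.

41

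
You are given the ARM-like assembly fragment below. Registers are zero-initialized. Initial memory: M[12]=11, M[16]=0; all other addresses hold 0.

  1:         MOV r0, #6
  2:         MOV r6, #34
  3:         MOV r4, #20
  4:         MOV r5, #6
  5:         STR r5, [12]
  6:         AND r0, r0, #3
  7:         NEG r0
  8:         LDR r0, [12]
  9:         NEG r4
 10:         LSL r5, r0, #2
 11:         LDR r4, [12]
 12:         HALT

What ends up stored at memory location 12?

r0=6
r6=34
r4=20
r5=6
STR r5, [12] → M[12]=6
r0=6&3=2
r0=-(2)=-2
r0=M[12]=6
r4=-(20)=-20
r5=6<<2=24
r4=M[12]=6
halt.

6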